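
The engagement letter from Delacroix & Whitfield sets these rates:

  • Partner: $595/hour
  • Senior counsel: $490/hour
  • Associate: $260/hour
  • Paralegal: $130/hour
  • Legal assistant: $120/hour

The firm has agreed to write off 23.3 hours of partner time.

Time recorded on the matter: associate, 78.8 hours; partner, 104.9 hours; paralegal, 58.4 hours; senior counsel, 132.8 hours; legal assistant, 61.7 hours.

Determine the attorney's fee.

$149,108.00

Partner: 104.9 × $595 = $62,415.50
Senior counsel: 132.8 × $490 = $65,072.00
Associate: 78.8 × $260 = $20,488.00
Paralegal: 58.4 × $130 = $7,592.00
Legal assistant: 61.7 × $120 = $7,404.00
Subtotal: $162,971.50
Write-off: 23.3 × $595 = $13,863.50
Total: $162,971.50 − $13,863.50 = $149,108.00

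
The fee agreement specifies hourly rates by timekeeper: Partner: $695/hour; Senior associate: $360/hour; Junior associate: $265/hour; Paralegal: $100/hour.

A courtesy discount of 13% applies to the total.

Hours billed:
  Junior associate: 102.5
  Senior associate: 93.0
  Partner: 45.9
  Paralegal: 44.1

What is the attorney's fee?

$84,349.11

Partner: 45.9 × $695 = $31,900.50
Senior associate: 93.0 × $360 = $33,480.00
Junior associate: 102.5 × $265 = $27,162.50
Paralegal: 44.1 × $100 = $4,410.00
Subtotal: $96,953.00
Less 13% discount: −$12,603.89
Total: $96,953.00 − $12,603.89 = $84,349.11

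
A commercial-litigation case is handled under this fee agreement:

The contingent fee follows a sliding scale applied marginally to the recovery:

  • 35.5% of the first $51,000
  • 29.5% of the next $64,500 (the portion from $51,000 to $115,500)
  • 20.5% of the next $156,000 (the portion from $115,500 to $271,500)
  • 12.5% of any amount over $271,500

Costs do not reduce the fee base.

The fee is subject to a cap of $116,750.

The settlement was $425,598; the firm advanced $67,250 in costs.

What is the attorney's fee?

Fee base is the gross recovery, $425,598; costs are reimbursed separately.
First $51,000 at 35.5% = $18,105.00
Next $64,500 at 29.5% = $19,027.50
Next $156,000 at 20.5% = $31,980.00
Remaining $154,098 at 12.5% = $19,262.25
Fee: $18,105.00 + $19,027.50 + $31,980.00 + $19,262.25 = $88,374.75
$88,374.75 is under the $116,750 cap.

$88,374.75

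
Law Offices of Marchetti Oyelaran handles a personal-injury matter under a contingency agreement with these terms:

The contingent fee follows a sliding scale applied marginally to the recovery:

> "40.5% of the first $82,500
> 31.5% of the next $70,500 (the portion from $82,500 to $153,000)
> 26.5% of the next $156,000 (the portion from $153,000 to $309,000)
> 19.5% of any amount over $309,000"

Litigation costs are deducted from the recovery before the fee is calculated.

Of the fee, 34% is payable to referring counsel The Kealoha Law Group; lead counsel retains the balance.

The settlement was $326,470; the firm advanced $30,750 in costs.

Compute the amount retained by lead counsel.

$61,670.93

Fee base (net of costs): $326,470 − $30,750 = $295,720
First $82,500 at 40.5% = $33,412.50
Next $70,500 at 31.5% = $22,207.50
Remaining $142,720 at 26.5% = $37,820.80
Fee: $33,412.50 + $22,207.50 + $37,820.80 = $93,440.80
Referral share: 34% of $93,440.80 = $31,769.87; lead counsel retains $93,440.80 − $31,769.87 = $61,670.93.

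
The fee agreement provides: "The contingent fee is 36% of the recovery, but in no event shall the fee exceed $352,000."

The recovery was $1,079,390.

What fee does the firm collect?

$352,000.00

36% of $1,079,390 = $388,580.40
That exceeds the $352,000 cap, so the fee is capped at $352,000.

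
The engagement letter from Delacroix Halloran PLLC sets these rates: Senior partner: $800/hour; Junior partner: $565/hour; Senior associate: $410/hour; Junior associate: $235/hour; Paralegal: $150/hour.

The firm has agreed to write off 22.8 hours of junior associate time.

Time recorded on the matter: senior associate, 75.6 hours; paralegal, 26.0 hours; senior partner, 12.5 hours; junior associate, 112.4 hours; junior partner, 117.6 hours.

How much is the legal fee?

Senior partner: 12.5 × $800 = $10,000.00
Junior partner: 117.6 × $565 = $66,444.00
Senior associate: 75.6 × $410 = $30,996.00
Junior associate: 112.4 × $235 = $26,414.00
Paralegal: 26.0 × $150 = $3,900.00
Subtotal: $137,754.00
Write-off: 22.8 × $235 = $5,358.00
Total: $137,754.00 − $5,358.00 = $132,396.00

$132,396.00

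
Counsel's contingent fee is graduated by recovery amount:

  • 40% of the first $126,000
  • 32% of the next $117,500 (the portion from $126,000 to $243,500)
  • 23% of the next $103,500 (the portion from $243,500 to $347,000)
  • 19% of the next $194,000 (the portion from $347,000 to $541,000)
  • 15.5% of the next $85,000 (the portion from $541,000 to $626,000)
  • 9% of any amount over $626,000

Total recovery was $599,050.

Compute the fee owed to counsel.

First $126,000 at 40% = $50,400.00
Next $117,500 at 32% = $37,600.00
Next $103,500 at 23% = $23,805.00
Next $194,000 at 19% = $36,860.00
Remaining $58,050 at 15.5% = $8,997.75
Fee: $50,400.00 + $37,600.00 + $23,805.00 + $36,860.00 + $8,997.75 = $157,662.75

$157,662.75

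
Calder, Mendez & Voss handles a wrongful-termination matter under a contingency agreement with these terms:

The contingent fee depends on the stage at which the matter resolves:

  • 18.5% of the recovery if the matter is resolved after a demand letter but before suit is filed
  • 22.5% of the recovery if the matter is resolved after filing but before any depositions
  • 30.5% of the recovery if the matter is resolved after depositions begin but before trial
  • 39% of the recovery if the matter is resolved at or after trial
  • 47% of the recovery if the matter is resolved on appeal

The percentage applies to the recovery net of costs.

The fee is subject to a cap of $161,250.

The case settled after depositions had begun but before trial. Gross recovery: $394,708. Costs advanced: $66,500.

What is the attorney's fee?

Fee base (net of costs): $394,708 − $66,500 = $328,208
The matter settled after depositions had begun but before trial, so the 30.5% rate applies.
$328,208 × 30.5% = $100,103.44
$100,103.44 is under the $161,250 cap.

$100,103.44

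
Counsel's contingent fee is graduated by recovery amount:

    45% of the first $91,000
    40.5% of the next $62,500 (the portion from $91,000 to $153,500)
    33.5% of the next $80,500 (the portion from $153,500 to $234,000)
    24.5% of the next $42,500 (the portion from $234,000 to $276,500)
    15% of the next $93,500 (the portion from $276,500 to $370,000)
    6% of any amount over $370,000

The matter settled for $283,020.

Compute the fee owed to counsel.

First $91,000 at 45% = $40,950.00
Next $62,500 at 40.5% = $25,312.50
Next $80,500 at 33.5% = $26,967.50
Next $42,500 at 24.5% = $10,412.50
Remaining $6,520 at 15% = $978.00
Fee: $40,950.00 + $25,312.50 + $26,967.50 + $10,412.50 + $978.00 = $104,620.50

$104,620.50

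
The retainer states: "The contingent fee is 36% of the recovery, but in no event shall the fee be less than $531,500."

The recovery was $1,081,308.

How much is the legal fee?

36% of $1,081,308 = $389,270.88
That is below the $531,500 minimum, so the minimum applies.

$531,500.00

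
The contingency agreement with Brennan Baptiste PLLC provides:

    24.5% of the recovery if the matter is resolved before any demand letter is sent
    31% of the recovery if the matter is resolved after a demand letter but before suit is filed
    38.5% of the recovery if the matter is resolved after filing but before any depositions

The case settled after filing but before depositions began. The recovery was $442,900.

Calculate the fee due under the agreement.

The matter settled after filing but before depositions began, so the 38.5% rate applies.
$442,900 × 38.5% = $170,516.50

$170,516.50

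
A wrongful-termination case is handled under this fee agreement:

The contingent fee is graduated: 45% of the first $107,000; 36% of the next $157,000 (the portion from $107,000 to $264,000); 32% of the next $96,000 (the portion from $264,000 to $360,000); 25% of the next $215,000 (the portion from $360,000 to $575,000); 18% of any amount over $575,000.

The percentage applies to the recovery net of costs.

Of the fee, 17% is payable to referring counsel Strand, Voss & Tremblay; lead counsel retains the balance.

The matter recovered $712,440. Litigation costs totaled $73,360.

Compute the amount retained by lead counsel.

$166,559.75

Fee base (net of costs): $712,440 − $73,360 = $639,080
First $107,000 at 45% = $48,150.00
Next $157,000 at 36% = $56,520.00
Next $96,000 at 32% = $30,720.00
Next $215,000 at 25% = $53,750.00
Remaining $64,080 at 18% = $11,534.40
Fee: $48,150.00 + $56,520.00 + $30,720.00 + $53,750.00 + $11,534.40 = $200,674.40
Referral share: 17% of $200,674.40 = $34,114.65; lead counsel retains $200,674.40 − $34,114.65 = $166,559.75.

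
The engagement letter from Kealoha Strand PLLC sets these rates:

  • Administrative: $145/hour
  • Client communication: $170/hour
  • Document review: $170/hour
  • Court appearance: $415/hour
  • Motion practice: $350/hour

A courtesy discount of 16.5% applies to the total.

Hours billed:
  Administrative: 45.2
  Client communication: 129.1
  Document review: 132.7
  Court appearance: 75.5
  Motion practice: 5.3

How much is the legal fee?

Administrative: 45.2 × $145 = $6,554.00
Client communication: 129.1 × $170 = $21,947.00
Document review: 132.7 × $170 = $22,559.00
Court appearance: 75.5 × $415 = $31,332.50
Motion practice: 5.3 × $350 = $1,855.00
Subtotal: $84,247.50
Less 16.5% discount: −$13,900.84
Total: $84,247.50 − $13,900.84 = $70,346.66

$70,346.66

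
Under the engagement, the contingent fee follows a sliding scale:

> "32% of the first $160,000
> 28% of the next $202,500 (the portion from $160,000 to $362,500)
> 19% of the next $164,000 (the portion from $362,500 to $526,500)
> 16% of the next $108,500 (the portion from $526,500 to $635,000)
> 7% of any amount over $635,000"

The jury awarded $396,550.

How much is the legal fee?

First $160,000 at 32% = $51,200.00
Next $202,500 at 28% = $56,700.00
Remaining $34,050 at 19% = $6,469.50
Fee: $51,200.00 + $56,700.00 + $6,469.50 = $114,369.50

$114,369.50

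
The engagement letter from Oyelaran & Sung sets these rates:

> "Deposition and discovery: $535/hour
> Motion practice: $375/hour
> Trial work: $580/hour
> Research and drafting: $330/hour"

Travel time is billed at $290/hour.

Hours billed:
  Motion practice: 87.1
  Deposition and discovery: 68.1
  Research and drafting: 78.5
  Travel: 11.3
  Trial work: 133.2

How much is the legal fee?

$175,534.00

Deposition and discovery: 68.1 × $535 = $36,433.50
Motion practice: 87.1 × $375 = $32,662.50
Trial work: 133.2 × $580 = $77,256.00
Research and drafting: 78.5 × $330 = $25,905.00
Subtotal: $36,433.50 + $32,662.50 + $77,256.00 + $25,905.00 = $172,257.00
Travel: 11.3 × $290 = $3,277.00
Total: $172,257.00 + $3,277.00 = $175,534.00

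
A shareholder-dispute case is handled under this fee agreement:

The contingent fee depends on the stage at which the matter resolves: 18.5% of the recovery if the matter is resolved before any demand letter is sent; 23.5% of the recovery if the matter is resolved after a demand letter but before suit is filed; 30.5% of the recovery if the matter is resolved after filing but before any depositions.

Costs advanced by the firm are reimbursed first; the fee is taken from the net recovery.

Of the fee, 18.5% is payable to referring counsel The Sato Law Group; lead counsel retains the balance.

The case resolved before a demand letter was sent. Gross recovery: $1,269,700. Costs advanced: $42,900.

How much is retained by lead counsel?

$184,970.77

Fee base (net of costs): $1,269,700 − $42,900 = $1,226,800
The matter resolved before a demand letter was sent, so the 18.5% rate applies.
$1,226,800 × 18.5% = $226,958.00
Referral share: 18.5% of $226,958.00 = $41,987.23; lead counsel retains $226,958.00 − $41,987.23 = $184,970.77.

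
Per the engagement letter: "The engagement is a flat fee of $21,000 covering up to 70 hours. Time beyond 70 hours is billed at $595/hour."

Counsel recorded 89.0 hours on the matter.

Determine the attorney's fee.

Flat fee: $21,000.00
Excess hours: 89.0 − 70 = 19.0
Overrun: 19.0 × $595 = $11,305.00
Total: $21,000.00 + $11,305.00 = $32,305.00

$32,305.00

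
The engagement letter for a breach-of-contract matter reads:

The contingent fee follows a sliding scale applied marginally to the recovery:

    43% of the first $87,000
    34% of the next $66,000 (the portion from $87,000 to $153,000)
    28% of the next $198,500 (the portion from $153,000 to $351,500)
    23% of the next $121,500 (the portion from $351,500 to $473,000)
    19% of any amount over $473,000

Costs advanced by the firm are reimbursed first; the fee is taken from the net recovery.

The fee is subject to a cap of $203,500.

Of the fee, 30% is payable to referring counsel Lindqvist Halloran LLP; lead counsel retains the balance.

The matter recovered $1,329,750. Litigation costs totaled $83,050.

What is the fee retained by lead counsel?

$142,450.00

Fee base (net of costs): $1,329,750 − $83,050 = $1,246,700
First $87,000 at 43% = $37,410.00
Next $66,000 at 34% = $22,440.00
Next $198,500 at 28% = $55,580.00
Next $121,500 at 23% = $27,945.00
Remaining $773,700 at 19% = $147,003.00
Fee: $37,410.00 + $22,440.00 + $55,580.00 + $27,945.00 + $147,003.00 = $290,378.00
$290,378.00 exceeds the $203,500 cap, so the fee is capped at $203,500.00.
Referral share: 30% of $203,500.00 = $61,050.00; lead counsel retains $203,500.00 − $61,050.00 = $142,450.00.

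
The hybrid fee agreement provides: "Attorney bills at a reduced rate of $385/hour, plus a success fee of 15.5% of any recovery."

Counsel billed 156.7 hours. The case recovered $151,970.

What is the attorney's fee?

$83,884.85

Hourly: 156.7 × $385 = $60,329.50
Success fee: 15.5% of $151,970 = $23,555.35
Total: $60,329.50 + $23,555.35 = $83,884.85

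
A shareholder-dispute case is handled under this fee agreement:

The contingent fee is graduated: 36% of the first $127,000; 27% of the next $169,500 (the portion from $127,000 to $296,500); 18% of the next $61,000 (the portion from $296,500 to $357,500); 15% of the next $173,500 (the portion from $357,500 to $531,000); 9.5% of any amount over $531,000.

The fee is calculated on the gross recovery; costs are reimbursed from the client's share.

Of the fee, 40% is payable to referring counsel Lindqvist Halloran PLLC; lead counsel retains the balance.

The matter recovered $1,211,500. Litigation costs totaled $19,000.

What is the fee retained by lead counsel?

Fee base is the gross recovery, $1,211,500; costs are reimbursed separately.
First $127,000 at 36% = $45,720.00
Next $169,500 at 27% = $45,765.00
Next $61,000 at 18% = $10,980.00
Next $173,500 at 15% = $26,025.00
Remaining $680,500 at 9.5% = $64,647.50
Fee: $45,720.00 + $45,765.00 + $10,980.00 + $26,025.00 + $64,647.50 = $193,137.50
Referral share: 40% of $193,137.50 = $77,255.00; lead counsel retains $193,137.50 − $77,255.00 = $115,882.50.

$115,882.50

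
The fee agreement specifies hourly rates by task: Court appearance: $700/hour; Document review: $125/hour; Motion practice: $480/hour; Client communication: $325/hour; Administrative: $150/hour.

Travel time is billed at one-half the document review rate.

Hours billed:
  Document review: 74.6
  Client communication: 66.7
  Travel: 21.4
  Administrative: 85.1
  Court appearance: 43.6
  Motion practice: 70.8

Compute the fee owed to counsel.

Court appearance: 43.6 × $700 = $30,520.00
Document review: 74.6 × $125 = $9,325.00
Motion practice: 70.8 × $480 = $33,984.00
Client communication: 66.7 × $325 = $21,677.50
Administrative: 85.1 × $150 = $12,765.00
Subtotal: $30,520.00 + $9,325.00 + $33,984.00 + $21,677.50 + $12,765.00 = $108,271.50
Travel: 21.4 × ($125 ÷ 2) = 21.4 × $62.50 = $1,337.50
Total: $108,271.50 + $1,337.50 = $109,609.00

$109,609.00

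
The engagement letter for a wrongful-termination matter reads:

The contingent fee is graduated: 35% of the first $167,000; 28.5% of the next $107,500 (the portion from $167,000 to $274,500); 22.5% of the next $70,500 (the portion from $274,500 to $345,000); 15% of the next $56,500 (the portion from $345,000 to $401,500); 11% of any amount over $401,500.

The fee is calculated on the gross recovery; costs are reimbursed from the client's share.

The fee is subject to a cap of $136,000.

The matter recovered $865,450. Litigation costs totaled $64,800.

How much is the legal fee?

Fee base is the gross recovery, $865,450; costs are reimbursed separately.
First $167,000 at 35% = $58,450.00
Next $107,500 at 28.5% = $30,637.50
Next $70,500 at 22.5% = $15,862.50
Next $56,500 at 15% = $8,475.00
Remaining $463,950 at 11% = $51,034.50
Fee: $58,450.00 + $30,637.50 + $15,862.50 + $8,475.00 + $51,034.50 = $164,459.50
$164,459.50 exceeds the $136,000 cap, so the fee is capped at $136,000.00.

$136,000.00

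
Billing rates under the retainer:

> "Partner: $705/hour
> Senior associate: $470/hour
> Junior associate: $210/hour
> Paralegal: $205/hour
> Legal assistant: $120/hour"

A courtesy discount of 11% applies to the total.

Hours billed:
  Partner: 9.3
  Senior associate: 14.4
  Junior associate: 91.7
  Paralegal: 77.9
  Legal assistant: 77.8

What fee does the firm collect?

$51,519.43

Partner: 9.3 × $705 = $6,556.50
Senior associate: 14.4 × $470 = $6,768.00
Junior associate: 91.7 × $210 = $19,257.00
Paralegal: 77.9 × $205 = $15,969.50
Legal assistant: 77.8 × $120 = $9,336.00
Subtotal: $57,887.00
Less 11% discount: −$6,367.57
Total: $57,887.00 − $6,367.57 = $51,519.43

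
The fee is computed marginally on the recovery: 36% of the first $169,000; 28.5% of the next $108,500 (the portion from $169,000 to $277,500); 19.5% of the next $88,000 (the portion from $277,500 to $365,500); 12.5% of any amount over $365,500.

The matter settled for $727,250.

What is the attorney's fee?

First $169,000 at 36% = $60,840.00
Next $108,500 at 28.5% = $30,922.50
Next $88,000 at 19.5% = $17,160.00
Remaining $361,750 at 12.5% = $45,218.75
Fee: $60,840.00 + $30,922.50 + $17,160.00 + $45,218.75 = $154,141.25

$154,141.25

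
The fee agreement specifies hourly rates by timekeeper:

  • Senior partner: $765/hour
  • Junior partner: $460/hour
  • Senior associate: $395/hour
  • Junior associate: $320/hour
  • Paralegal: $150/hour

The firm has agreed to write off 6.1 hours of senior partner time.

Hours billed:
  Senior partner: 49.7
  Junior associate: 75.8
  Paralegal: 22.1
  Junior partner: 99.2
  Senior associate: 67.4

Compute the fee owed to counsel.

$133,180.00

Senior partner: 49.7 × $765 = $38,020.50
Junior partner: 99.2 × $460 = $45,632.00
Senior associate: 67.4 × $395 = $26,623.00
Junior associate: 75.8 × $320 = $24,256.00
Paralegal: 22.1 × $150 = $3,315.00
Subtotal: $137,846.50
Write-off: 6.1 × $765 = $4,666.50
Total: $137,846.50 − $4,666.50 = $133,180.00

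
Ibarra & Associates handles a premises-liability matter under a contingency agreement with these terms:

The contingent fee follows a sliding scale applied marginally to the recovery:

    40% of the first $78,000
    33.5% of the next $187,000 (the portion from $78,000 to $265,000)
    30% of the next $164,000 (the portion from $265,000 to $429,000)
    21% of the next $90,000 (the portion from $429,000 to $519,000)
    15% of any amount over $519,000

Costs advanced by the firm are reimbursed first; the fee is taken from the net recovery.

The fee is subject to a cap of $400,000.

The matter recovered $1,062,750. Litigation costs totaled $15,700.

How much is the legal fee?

Fee base (net of costs): $1,062,750 − $15,700 = $1,047,050
First $78,000 at 40% = $31,200.00
Next $187,000 at 33.5% = $62,645.00
Next $164,000 at 30% = $49,200.00
Next $90,000 at 21% = $18,900.00
Remaining $528,050 at 15% = $79,207.50
Fee: $31,200.00 + $62,645.00 + $49,200.00 + $18,900.00 + $79,207.50 = $241,152.50
$241,152.50 is under the $400,000 cap.

$241,152.50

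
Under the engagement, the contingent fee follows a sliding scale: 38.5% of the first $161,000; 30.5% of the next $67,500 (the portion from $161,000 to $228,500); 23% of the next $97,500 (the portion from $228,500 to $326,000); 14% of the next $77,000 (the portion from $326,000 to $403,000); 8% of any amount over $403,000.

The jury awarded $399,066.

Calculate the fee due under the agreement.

First $161,000 at 38.5% = $61,985.00
Next $67,500 at 30.5% = $20,587.50
Next $97,500 at 23% = $22,425.00
Remaining $73,066 at 14% = $10,229.24
Fee: $61,985.00 + $20,587.50 + $22,425.00 + $10,229.24 = $115,226.74

$115,226.74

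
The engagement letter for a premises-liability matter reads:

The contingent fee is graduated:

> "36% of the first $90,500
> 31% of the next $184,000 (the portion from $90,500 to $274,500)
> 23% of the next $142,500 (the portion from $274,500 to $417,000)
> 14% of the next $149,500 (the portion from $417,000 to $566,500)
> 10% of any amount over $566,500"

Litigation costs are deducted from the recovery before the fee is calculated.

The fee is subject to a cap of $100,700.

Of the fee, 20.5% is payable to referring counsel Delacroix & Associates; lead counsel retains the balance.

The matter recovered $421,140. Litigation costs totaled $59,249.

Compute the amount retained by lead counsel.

Fee base (net of costs): $421,140 − $59,249 = $361,891
First $90,500 at 36% = $32,580.00
Next $184,000 at 31% = $57,040.00
Remaining $87,391 at 23% = $20,099.93
Fee: $32,580.00 + $57,040.00 + $20,099.93 = $109,719.93
$109,719.93 exceeds the $100,700 cap, so the fee is capped at $100,700.00.
Referral share: 20.5% of $100,700.00 = $20,643.50; lead counsel retains $100,700.00 − $20,643.50 = $80,056.50.

$80,056.50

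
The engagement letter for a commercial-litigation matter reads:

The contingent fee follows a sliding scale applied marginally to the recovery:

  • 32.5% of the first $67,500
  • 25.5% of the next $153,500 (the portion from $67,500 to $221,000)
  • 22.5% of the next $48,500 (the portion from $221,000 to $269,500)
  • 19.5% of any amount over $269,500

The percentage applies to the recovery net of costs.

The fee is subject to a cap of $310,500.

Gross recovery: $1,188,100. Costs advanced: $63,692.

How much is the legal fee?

Fee base (net of costs): $1,188,100 − $63,692 = $1,124,408
First $67,500 at 32.5% = $21,937.50
Next $153,500 at 25.5% = $39,142.50
Next $48,500 at 22.5% = $10,912.50
Remaining $854,908 at 19.5% = $166,707.06
Fee: $21,937.50 + $39,142.50 + $10,912.50 + $166,707.06 = $238,699.56
$238,699.56 is under the $310,500 cap.

$238,699.56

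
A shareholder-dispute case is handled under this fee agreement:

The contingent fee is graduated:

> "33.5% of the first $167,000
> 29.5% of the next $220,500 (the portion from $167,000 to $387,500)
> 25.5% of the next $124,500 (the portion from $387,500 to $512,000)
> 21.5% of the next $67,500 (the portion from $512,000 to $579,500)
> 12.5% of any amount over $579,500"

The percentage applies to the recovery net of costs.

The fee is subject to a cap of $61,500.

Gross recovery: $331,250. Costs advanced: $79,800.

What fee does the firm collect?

$61,500.00

Fee base (net of costs): $331,250 − $79,800 = $251,450
First $167,000 at 33.5% = $55,945.00
Remaining $84,450 at 29.5% = $24,912.75
Fee: $55,945.00 + $24,912.75 = $80,857.75
$80,857.75 exceeds the $61,500 cap, so the fee is capped at $61,500.00.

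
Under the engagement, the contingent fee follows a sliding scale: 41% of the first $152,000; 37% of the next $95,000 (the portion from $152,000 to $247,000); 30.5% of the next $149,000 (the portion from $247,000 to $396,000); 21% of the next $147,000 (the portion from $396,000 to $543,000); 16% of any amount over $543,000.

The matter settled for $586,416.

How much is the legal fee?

$180,731.56

First $152,000 at 41% = $62,320.00
Next $95,000 at 37% = $35,150.00
Next $149,000 at 30.5% = $45,445.00
Next $147,000 at 21% = $30,870.00
Remaining $43,416 at 16% = $6,946.56
Fee: $62,320.00 + $35,150.00 + $45,445.00 + $30,870.00 + $6,946.56 = $180,731.56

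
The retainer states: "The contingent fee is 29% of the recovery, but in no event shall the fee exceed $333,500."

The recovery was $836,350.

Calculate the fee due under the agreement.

$242,541.50

29% of $836,350 = $242,541.50
That is under the $333,500 cap.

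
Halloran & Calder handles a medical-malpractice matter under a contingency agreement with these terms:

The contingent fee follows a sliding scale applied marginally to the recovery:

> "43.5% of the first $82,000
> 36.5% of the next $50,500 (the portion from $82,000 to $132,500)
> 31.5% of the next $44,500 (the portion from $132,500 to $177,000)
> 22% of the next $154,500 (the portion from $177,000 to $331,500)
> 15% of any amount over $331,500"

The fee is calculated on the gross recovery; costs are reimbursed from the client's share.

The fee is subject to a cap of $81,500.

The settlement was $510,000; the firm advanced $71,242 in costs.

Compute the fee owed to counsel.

$81,500.00

Fee base is the gross recovery, $510,000; costs are reimbursed separately.
First $82,000 at 43.5% = $35,670.00
Next $50,500 at 36.5% = $18,432.50
Next $44,500 at 31.5% = $14,017.50
Next $154,500 at 22% = $33,990.00
Remaining $178,500 at 15% = $26,775.00
Fee: $35,670.00 + $18,432.50 + $14,017.50 + $33,990.00 + $26,775.00 = $128,885.00
$128,885.00 exceeds the $81,500 cap, so the fee is capped at $81,500.00.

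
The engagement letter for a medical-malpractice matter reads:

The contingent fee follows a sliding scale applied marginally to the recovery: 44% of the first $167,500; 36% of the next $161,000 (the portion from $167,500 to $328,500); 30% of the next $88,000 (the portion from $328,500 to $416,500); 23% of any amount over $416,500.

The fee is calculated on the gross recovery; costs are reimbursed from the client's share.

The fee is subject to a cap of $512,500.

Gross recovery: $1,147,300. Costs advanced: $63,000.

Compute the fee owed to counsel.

$326,144.00

Fee base is the gross recovery, $1,147,300; costs are reimbursed separately.
First $167,500 at 44% = $73,700.00
Next $161,000 at 36% = $57,960.00
Next $88,000 at 30% = $26,400.00
Remaining $730,800 at 23% = $168,084.00
Fee: $73,700.00 + $57,960.00 + $26,400.00 + $168,084.00 = $326,144.00
$326,144.00 is under the $512,500 cap.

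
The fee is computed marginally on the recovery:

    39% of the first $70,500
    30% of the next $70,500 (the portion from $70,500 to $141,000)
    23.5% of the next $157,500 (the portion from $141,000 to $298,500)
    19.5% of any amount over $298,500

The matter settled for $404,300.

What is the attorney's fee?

First $70,500 at 39% = $27,495.00
Next $70,500 at 30% = $21,150.00
Next $157,500 at 23.5% = $37,012.50
Remaining $105,800 at 19.5% = $20,631.00
Fee: $27,495.00 + $21,150.00 + $37,012.50 + $20,631.00 = $106,288.50

$106,288.50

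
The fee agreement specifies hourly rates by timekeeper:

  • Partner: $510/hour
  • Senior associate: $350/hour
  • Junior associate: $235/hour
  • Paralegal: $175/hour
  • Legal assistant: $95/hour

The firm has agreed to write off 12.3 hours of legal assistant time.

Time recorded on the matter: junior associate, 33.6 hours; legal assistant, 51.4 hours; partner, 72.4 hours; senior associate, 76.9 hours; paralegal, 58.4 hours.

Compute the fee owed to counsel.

Partner: 72.4 × $510 = $36,924.00
Senior associate: 76.9 × $350 = $26,915.00
Junior associate: 33.6 × $235 = $7,896.00
Paralegal: 58.4 × $175 = $10,220.00
Legal assistant: 51.4 × $95 = $4,883.00
Subtotal: $86,838.00
Write-off: 12.3 × $95 = $1,168.50
Total: $86,838.00 − $1,168.50 = $85,669.50

$85,669.50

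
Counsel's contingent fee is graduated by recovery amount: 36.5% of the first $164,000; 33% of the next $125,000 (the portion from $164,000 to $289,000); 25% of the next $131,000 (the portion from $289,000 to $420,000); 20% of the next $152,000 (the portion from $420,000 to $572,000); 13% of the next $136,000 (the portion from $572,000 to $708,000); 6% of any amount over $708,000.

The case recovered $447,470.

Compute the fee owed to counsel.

First $164,000 at 36.5% = $59,860.00
Next $125,000 at 33% = $41,250.00
Next $131,000 at 25% = $32,750.00
Remaining $27,470 at 20% = $5,494.00
Fee: $59,860.00 + $41,250.00 + $32,750.00 + $5,494.00 = $139,354.00

$139,354.00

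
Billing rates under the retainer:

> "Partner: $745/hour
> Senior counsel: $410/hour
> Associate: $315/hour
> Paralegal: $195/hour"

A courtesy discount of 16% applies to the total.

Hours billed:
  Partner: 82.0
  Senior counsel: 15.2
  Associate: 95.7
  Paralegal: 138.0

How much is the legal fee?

$104,477.10

Partner: 82.0 × $745 = $61,090.00
Senior counsel: 15.2 × $410 = $6,232.00
Associate: 95.7 × $315 = $30,145.50
Paralegal: 138.0 × $195 = $26,910.00
Subtotal: $124,377.50
Less 16% discount: −$19,900.40
Total: $124,377.50 − $19,900.40 = $104,477.10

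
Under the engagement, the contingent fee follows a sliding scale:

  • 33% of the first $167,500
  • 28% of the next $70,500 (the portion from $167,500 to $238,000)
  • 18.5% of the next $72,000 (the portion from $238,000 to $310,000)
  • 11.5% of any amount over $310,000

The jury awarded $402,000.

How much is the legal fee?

$98,915.00

First $167,500 at 33% = $55,275.00
Next $70,500 at 28% = $19,740.00
Next $72,000 at 18.5% = $13,320.00
Remaining $92,000 at 11.5% = $10,580.00
Fee: $55,275.00 + $19,740.00 + $13,320.00 + $10,580.00 = $98,915.00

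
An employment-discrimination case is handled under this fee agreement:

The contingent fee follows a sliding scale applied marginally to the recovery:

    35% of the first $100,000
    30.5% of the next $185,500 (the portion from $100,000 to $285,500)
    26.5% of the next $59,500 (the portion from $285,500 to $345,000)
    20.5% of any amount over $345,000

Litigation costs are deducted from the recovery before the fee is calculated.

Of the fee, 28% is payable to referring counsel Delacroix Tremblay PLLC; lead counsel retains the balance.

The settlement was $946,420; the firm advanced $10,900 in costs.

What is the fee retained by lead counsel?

$164,449.15

Fee base (net of costs): $946,420 − $10,900 = $935,520
First $100,000 at 35% = $35,000.00
Next $185,500 at 30.5% = $56,577.50
Next $59,500 at 26.5% = $15,767.50
Remaining $590,520 at 20.5% = $121,056.60
Fee: $35,000.00 + $56,577.50 + $15,767.50 + $121,056.60 = $228,401.60
Referral share: 28% of $228,401.60 = $63,952.45; lead counsel retains $228,401.60 − $63,952.45 = $164,449.15.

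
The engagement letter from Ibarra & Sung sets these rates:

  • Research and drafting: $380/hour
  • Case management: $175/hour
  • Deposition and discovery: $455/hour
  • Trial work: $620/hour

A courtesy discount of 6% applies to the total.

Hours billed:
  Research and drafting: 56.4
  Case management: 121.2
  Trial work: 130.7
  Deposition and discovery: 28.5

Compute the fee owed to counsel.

Research and drafting: 56.4 × $380 = $21,432.00
Case management: 121.2 × $175 = $21,210.00
Deposition and discovery: 28.5 × $455 = $12,967.50
Trial work: 130.7 × $620 = $81,034.00
Subtotal: $136,643.50
Less 6% discount: −$8,198.61
Total: $136,643.50 − $8,198.61 = $128,444.89

$128,444.89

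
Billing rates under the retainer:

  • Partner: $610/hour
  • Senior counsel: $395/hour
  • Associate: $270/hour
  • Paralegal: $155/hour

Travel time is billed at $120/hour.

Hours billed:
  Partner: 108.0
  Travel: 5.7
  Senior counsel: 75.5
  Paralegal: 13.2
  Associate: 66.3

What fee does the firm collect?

Partner: 108.0 × $610 = $65,880.00
Senior counsel: 75.5 × $395 = $29,822.50
Associate: 66.3 × $270 = $17,901.00
Paralegal: 13.2 × $155 = $2,046.00
Subtotal: $65,880.00 + $29,822.50 + $17,901.00 + $2,046.00 = $115,649.50
Travel: 5.7 × $120 = $684.00
Total: $115,649.50 + $684.00 = $116,333.50

$116,333.50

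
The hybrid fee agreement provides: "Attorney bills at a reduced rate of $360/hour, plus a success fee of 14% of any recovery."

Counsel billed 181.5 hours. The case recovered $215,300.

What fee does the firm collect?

Hourly: 181.5 × $360 = $65,340.00
Success fee: 14% of $215,300 = $30,142.00
Total: $65,340.00 + $30,142.00 = $95,482.00

$95,482.00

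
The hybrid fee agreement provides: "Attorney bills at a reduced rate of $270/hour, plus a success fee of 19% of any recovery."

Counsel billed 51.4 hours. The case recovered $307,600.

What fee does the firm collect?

$72,322.00

Hourly: 51.4 × $270 = $13,878.00
Success fee: 19% of $307,600 = $58,444.00
Total: $13,878.00 + $58,444.00 = $72,322.00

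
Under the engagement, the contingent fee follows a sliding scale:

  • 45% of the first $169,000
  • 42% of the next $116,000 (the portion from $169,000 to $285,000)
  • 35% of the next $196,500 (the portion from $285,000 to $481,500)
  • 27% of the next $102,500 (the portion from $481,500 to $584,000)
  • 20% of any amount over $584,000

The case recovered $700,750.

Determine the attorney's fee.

$244,570.00

First $169,000 at 45% = $76,050.00
Next $116,000 at 42% = $48,720.00
Next $196,500 at 35% = $68,775.00
Next $102,500 at 27% = $27,675.00
Remaining $116,750 at 20% = $23,350.00
Fee: $76,050.00 + $48,720.00 + $68,775.00 + $27,675.00 + $23,350.00 = $244,570.00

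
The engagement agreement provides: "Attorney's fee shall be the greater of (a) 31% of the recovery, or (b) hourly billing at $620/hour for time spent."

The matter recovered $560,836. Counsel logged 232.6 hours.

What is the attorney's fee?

$173,859.16

(a) 31% of $560,836 = $173,859.16
(b) 232.6 × $620 = $144,212.00
The greater is (a): $173,859.16.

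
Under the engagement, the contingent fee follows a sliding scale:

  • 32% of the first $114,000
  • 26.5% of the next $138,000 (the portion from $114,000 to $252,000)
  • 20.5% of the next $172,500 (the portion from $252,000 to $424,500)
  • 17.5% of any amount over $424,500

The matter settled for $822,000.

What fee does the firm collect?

First $114,000 at 32% = $36,480.00
Next $138,000 at 26.5% = $36,570.00
Next $172,500 at 20.5% = $35,362.50
Remaining $397,500 at 17.5% = $69,562.50
Fee: $36,480.00 + $36,570.00 + $35,362.50 + $69,562.50 = $177,975.00

$177,975.00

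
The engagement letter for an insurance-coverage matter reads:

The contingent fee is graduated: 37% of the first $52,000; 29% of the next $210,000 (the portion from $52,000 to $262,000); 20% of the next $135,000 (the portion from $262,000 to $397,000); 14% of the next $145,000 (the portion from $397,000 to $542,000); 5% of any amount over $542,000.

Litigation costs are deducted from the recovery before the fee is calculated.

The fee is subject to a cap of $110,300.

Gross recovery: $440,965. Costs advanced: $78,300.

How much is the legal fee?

Fee base (net of costs): $440,965 − $78,300 = $362,665
First $52,000 at 37% = $19,240.00
Next $210,000 at 29% = $60,900.00
Remaining $100,665 at 20% = $20,133.00
Fee: $19,240.00 + $60,900.00 + $20,133.00 = $100,273.00
$100,273.00 is under the $110,300 cap.

$100,273.00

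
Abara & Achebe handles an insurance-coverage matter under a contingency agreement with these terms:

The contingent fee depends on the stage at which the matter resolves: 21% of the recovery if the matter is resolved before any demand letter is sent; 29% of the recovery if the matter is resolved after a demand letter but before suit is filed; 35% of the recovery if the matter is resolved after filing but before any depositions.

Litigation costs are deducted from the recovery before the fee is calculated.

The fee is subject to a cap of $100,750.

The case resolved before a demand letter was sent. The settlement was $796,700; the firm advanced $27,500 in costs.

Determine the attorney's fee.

Fee base (net of costs): $796,700 − $27,500 = $769,200
The matter resolved before a demand letter was sent, so the 21% rate applies.
$769,200 × 21% = $161,532.00
$161,532.00 exceeds the $100,750 cap, so the fee is capped at $100,750.00.

$100,750.00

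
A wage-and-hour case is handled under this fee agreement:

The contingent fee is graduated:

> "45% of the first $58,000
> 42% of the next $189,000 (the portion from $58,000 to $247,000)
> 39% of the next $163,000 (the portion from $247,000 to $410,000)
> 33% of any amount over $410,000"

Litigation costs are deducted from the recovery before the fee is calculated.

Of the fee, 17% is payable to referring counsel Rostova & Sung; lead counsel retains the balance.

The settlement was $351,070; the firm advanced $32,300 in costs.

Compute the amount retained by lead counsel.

Fee base (net of costs): $351,070 − $32,300 = $318,770
First $58,000 at 45% = $26,100.00
Next $189,000 at 42% = $79,380.00
Remaining $71,770 at 39% = $27,990.30
Fee: $26,100.00 + $79,380.00 + $27,990.30 = $133,470.30
Referral share: 17% of $133,470.30 = $22,689.95; lead counsel retains $133,470.30 − $22,689.95 = $110,780.35.

$110,780.35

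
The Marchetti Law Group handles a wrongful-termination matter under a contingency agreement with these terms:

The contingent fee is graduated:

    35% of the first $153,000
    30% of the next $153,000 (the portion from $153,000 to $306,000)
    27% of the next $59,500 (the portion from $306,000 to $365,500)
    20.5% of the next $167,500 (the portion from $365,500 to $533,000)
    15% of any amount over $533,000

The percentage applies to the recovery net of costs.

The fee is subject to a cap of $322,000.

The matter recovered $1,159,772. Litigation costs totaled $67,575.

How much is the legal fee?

$233,732.05

Fee base (net of costs): $1,159,772 − $67,575 = $1,092,197
First $153,000 at 35% = $53,550.00
Next $153,000 at 30% = $45,900.00
Next $59,500 at 27% = $16,065.00
Next $167,500 at 20.5% = $34,337.50
Remaining $559,197 at 15% = $83,879.55
Fee: $53,550.00 + $45,900.00 + $16,065.00 + $34,337.50 + $83,879.55 = $233,732.05
$233,732.05 is under the $322,000 cap.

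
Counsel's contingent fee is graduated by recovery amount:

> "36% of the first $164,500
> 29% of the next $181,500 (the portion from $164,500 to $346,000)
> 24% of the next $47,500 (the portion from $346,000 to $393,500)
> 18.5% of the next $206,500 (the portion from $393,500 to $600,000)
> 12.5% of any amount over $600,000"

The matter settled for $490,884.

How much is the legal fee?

First $164,500 at 36% = $59,220.00
Next $181,500 at 29% = $52,635.00
Next $47,500 at 24% = $11,400.00
Remaining $97,384 at 18.5% = $18,016.04
Fee: $59,220.00 + $52,635.00 + $11,400.00 + $18,016.04 = $141,271.04

$141,271.04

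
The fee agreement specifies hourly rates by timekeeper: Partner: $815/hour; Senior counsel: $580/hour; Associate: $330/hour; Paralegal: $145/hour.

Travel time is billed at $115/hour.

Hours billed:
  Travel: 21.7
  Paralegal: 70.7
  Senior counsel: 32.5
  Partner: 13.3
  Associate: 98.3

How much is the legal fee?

$74,875.50

Partner: 13.3 × $815 = $10,839.50
Senior counsel: 32.5 × $580 = $18,850.00
Associate: 98.3 × $330 = $32,439.00
Paralegal: 70.7 × $145 = $10,251.50
Subtotal: $10,839.50 + $18,850.00 + $32,439.00 + $10,251.50 = $72,380.00
Travel: 21.7 × $115 = $2,495.50
Total: $72,380.00 + $2,495.50 = $74,875.50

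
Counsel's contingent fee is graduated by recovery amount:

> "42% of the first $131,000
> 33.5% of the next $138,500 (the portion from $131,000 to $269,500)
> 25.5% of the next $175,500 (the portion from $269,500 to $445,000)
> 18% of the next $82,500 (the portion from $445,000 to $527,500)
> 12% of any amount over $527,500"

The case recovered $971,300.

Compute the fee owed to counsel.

$214,276.00

First $131,000 at 42% = $55,020.00
Next $138,500 at 33.5% = $46,397.50
Next $175,500 at 25.5% = $44,752.50
Next $82,500 at 18% = $14,850.00
Remaining $443,800 at 12% = $53,256.00
Fee: $55,020.00 + $46,397.50 + $44,752.50 + $14,850.00 + $53,256.00 = $214,276.00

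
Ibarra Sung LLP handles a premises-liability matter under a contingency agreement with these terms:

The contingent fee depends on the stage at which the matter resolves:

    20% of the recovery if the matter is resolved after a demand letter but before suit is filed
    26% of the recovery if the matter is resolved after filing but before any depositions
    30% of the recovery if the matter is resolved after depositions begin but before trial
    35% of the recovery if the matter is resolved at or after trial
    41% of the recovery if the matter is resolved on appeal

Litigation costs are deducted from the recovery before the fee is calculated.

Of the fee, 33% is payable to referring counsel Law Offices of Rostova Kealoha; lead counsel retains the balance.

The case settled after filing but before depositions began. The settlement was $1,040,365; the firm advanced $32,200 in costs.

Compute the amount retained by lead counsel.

Fee base (net of costs): $1,040,365 − $32,200 = $1,008,165
The matter settled after filing but before depositions began, so the 26% rate applies.
$1,008,165 × 26% = $262,122.90
Referral share: 33% of $262,122.90 = $86,500.56; lead counsel retains $262,122.90 − $86,500.56 = $175,622.34.

$175,622.34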